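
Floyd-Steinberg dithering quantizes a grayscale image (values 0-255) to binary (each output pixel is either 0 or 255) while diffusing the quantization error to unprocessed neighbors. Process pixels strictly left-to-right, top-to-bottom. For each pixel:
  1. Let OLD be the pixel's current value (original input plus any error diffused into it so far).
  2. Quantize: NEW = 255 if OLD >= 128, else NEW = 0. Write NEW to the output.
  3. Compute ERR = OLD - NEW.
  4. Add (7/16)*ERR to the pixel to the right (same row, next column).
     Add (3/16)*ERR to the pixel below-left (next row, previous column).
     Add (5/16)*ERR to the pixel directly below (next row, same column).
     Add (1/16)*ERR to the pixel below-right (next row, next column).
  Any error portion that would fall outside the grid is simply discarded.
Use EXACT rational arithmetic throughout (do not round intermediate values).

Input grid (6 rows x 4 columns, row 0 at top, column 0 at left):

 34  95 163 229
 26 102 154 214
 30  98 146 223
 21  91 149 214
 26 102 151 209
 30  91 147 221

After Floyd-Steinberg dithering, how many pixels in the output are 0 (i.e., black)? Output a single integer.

Answer: 12

Derivation:
(0,0): OLD=34 → NEW=0, ERR=34
(0,1): OLD=879/8 → NEW=0, ERR=879/8
(0,2): OLD=27017/128 → NEW=255, ERR=-5623/128
(0,3): OLD=429631/2048 → NEW=255, ERR=-92609/2048
(1,0): OLD=7325/128 → NEW=0, ERR=7325/128
(1,1): OLD=158987/1024 → NEW=255, ERR=-102133/1024
(1,2): OLD=3113767/32768 → NEW=0, ERR=3113767/32768
(1,3): OLD=125145793/524288 → NEW=255, ERR=-8547647/524288
(2,0): OLD=478121/16384 → NEW=0, ERR=478121/16384
(2,1): OLD=52949139/524288 → NEW=0, ERR=52949139/524288
(2,2): OLD=220818383/1048576 → NEW=255, ERR=-46568497/1048576
(2,3): OLD=3429503763/16777216 → NEW=255, ERR=-848686317/16777216
(3,0): OLD=411507545/8388608 → NEW=0, ERR=411507545/8388608
(3,1): OLD=18457451207/134217728 → NEW=255, ERR=-15768069433/134217728
(3,2): OLD=172981247417/2147483648 → NEW=0, ERR=172981247417/2147483648
(3,3): OLD=7925321217935/34359738368 → NEW=255, ERR=-836412065905/34359738368
(4,0): OLD=41450970149/2147483648 → NEW=0, ERR=41450970149/2147483648
(4,1): OLD=1578847111855/17179869184 → NEW=0, ERR=1578847111855/17179869184
(4,2): OLD=112409625283855/549755813888 → NEW=255, ERR=-27778107257585/549755813888
(4,3): OLD=1621306924904729/8796093022208 → NEW=255, ERR=-621696795758311/8796093022208
(5,0): OLD=14640917349845/274877906944 → NEW=0, ERR=14640917349845/274877906944
(5,1): OLD=1185309972400947/8796093022208 → NEW=255, ERR=-1057693748262093/8796093022208
(5,2): OLD=312674540743331/4398046511104 → NEW=0, ERR=312674540743331/4398046511104
(5,3): OLD=31927494802021207/140737488355328 → NEW=255, ERR=-3960564728587433/140737488355328
Output grid:
  Row 0: ..##  (2 black, running=2)
  Row 1: .#.#  (2 black, running=4)
  Row 2: ..##  (2 black, running=6)
  Row 3: .#.#  (2 black, running=8)
  Row 4: ..##  (2 black, running=10)
  Row 5: .#.#  (2 black, running=12)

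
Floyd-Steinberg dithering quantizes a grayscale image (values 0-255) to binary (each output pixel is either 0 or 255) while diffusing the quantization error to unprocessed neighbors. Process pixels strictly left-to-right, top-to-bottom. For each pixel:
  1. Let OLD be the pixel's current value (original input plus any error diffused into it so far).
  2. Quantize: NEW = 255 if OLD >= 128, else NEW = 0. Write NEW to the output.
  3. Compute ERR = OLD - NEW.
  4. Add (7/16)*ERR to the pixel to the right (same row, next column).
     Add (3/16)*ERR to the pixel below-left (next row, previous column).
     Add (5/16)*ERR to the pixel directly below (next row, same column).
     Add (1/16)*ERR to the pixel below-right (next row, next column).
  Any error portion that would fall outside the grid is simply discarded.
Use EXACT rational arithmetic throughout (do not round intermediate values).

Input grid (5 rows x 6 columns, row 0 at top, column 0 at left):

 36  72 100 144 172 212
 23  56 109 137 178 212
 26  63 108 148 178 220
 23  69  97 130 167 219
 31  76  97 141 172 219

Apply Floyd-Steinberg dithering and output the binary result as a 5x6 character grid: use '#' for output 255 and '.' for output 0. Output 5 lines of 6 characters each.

(0,0): OLD=36 → NEW=0, ERR=36
(0,1): OLD=351/4 → NEW=0, ERR=351/4
(0,2): OLD=8857/64 → NEW=255, ERR=-7463/64
(0,3): OLD=95215/1024 → NEW=0, ERR=95215/1024
(0,4): OLD=3484553/16384 → NEW=255, ERR=-693367/16384
(0,5): OLD=50720959/262144 → NEW=255, ERR=-16125761/262144
(1,0): OLD=3245/64 → NEW=0, ERR=3245/64
(1,1): OLD=44027/512 → NEW=0, ERR=44027/512
(1,2): OLD=2180695/16384 → NEW=255, ERR=-1997225/16384
(1,3): OLD=6389931/65536 → NEW=0, ERR=6389931/65536
(1,4): OLD=846032577/4194304 → NEW=255, ERR=-223514943/4194304
(1,5): OLD=11194911735/67108864 → NEW=255, ERR=-5917848585/67108864
(2,0): OLD=474873/8192 → NEW=0, ERR=474873/8192
(2,1): OLD=25046659/262144 → NEW=0, ERR=25046659/262144
(2,2): OLD=567754441/4194304 → NEW=255, ERR=-501793079/4194304
(2,3): OLD=3641251905/33554432 → NEW=0, ERR=3641251905/33554432
(2,4): OLD=213012119491/1073741824 → NEW=255, ERR=-60792045629/1073741824
(2,5): OLD=2823379188869/17179869184 → NEW=255, ERR=-1557487453051/17179869184
(3,0): OLD=247588649/4194304 → NEW=0, ERR=247588649/4194304
(3,1): OLD=3552560309/33554432 → NEW=0, ERR=3552560309/33554432
(3,2): OLD=35501202767/268435456 → NEW=255, ERR=-32949838513/268435456
(3,3): OLD=1582552655245/17179869184 → NEW=0, ERR=1582552655245/17179869184
(3,4): OLD=24655487006125/137438953472 → NEW=255, ERR=-10391446129235/137438953472
(3,5): OLD=338765090098691/2199023255552 → NEW=255, ERR=-221985840067069/2199023255552
(4,0): OLD=37204225159/536870912 → NEW=0, ERR=37204225159/536870912
(4,1): OLD=1031461745819/8589934592 → NEW=0, ERR=1031461745819/8589934592
(4,2): OLD=37126241934817/274877906944 → NEW=255, ERR=-32967624335903/274877906944
(4,3): OLD=419866088721221/4398046511104 → NEW=0, ERR=419866088721221/4398046511104
(4,4): OLD=12453073678269461/70368744177664 → NEW=255, ERR=-5490956087034859/70368744177664
(4,5): OLD=167297232160391283/1125899906842624 → NEW=255, ERR=-119807244084477837/1125899906842624
Row 0: ..#.##
Row 1: ..#.##
Row 2: ..#.##
Row 3: ..#.##
Row 4: ..#.##

Answer: ..#.##
..#.##
..#.##
..#.##
..#.##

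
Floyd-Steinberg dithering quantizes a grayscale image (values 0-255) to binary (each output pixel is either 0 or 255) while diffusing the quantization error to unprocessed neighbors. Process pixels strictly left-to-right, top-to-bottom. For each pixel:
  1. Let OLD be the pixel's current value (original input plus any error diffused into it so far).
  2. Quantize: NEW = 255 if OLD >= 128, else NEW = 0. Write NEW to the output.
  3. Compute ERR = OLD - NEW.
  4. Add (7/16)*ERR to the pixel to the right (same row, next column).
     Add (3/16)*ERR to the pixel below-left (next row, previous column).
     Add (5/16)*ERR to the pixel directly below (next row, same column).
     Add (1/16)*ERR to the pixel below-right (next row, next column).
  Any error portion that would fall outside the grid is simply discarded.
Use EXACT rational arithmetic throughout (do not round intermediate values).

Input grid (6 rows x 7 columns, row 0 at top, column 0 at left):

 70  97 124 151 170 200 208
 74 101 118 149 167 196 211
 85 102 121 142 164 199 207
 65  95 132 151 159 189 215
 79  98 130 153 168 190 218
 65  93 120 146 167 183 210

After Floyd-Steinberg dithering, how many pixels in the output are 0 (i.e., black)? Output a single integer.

Answer: 18

Derivation:
(0,0): OLD=70 → NEW=0, ERR=70
(0,1): OLD=1021/8 → NEW=0, ERR=1021/8
(0,2): OLD=23019/128 → NEW=255, ERR=-9621/128
(0,3): OLD=241901/2048 → NEW=0, ERR=241901/2048
(0,4): OLD=7263867/32768 → NEW=255, ERR=-1091973/32768
(0,5): OLD=97213789/524288 → NEW=255, ERR=-36479651/524288
(0,6): OLD=1489472907/8388608 → NEW=255, ERR=-649622133/8388608
(1,0): OLD=15335/128 → NEW=0, ERR=15335/128
(1,1): OLD=187985/1024 → NEW=255, ERR=-73135/1024
(1,2): OLD=3060133/32768 → NEW=0, ERR=3060133/32768
(1,3): OLD=28288257/131072 → NEW=255, ERR=-5135103/131072
(1,4): OLD=1122244515/8388608 → NEW=255, ERR=-1016850525/8388608
(1,5): OLD=7020968723/67108864 → NEW=0, ERR=7020968723/67108864
(1,6): OLD=245052025277/1073741824 → NEW=255, ERR=-28752139843/1073741824
(2,0): OLD=1786635/16384 → NEW=0, ERR=1786635/16384
(2,1): OLD=79894825/524288 → NEW=255, ERR=-53798615/524288
(2,2): OLD=784175547/8388608 → NEW=0, ERR=784175547/8388608
(2,3): OLD=10318877859/67108864 → NEW=255, ERR=-6793882461/67108864
(2,4): OLD=53148097171/536870912 → NEW=0, ERR=53148097171/536870912
(2,5): OLD=4508131539121/17179869184 → NEW=255, ERR=127264897201/17179869184
(2,6): OLD=57287777823463/274877906944 → NEW=255, ERR=-12806088447257/274877906944
(3,0): OLD=669725275/8388608 → NEW=0, ERR=669725275/8388608
(3,1): OLD=8201077823/67108864 → NEW=0, ERR=8201077823/67108864
(3,2): OLD=101620308653/536870912 → NEW=255, ERR=-35281773907/536870912
(3,3): OLD=246995983531/2147483648 → NEW=0, ERR=246995983531/2147483648
(3,4): OLD=64683618610779/274877906944 → NEW=255, ERR=-5410247659941/274877906944
(3,5): OLD=396166904582465/2199023255552 → NEW=255, ERR=-164584025583295/2199023255552
(3,6): OLD=5916598188967263/35184372088832 → NEW=255, ERR=-3055416693684897/35184372088832
(4,0): OLD=136217848565/1073741824 → NEW=0, ERR=136217848565/1073741824
(4,1): OLD=3167272537585/17179869184 → NEW=255, ERR=-1213594104335/17179869184
(4,2): OLD=29621264874687/274877906944 → NEW=0, ERR=29621264874687/274877906944
(4,3): OLD=502016194280677/2199023255552 → NEW=255, ERR=-58734735885083/2199023255552
(4,4): OLD=2521296631858207/17592186044416 → NEW=255, ERR=-1964710809467873/17592186044416
(4,5): OLD=56429055989308319/562949953421312 → NEW=0, ERR=56429055989308319/562949953421312
(4,6): OLD=2072005983414579209/9007199254740992 → NEW=255, ERR=-224829826544373751/9007199254740992
(5,0): OLD=25123709523555/274877906944 → NEW=0, ERR=25123709523555/274877906944
(5,1): OLD=305766163853729/2199023255552 → NEW=255, ERR=-254984766312031/2199023255552
(5,2): OLD=1645268814226487/17592186044416 → NEW=0, ERR=1645268814226487/17592186044416
(5,3): OLD=23132233693757107/140737488355328 → NEW=255, ERR=-12755825836851533/140737488355328
(5,4): OLD=986936498176386769/9007199254740992 → NEW=0, ERR=986936498176386769/9007199254740992
(5,5): OLD=18057768985090162625/72057594037927936 → NEW=255, ERR=-316917494581461055/72057594037927936
(5,6): OLD=238124819610224152367/1152921504606846976 → NEW=255, ERR=-55870164064521826513/1152921504606846976
Output grid:
  Row 0: ..#.###  (3 black, running=3)
  Row 1: .#.##.#  (3 black, running=6)
  Row 2: .#.#.##  (3 black, running=9)
  Row 3: ..#.###  (3 black, running=12)
  Row 4: .#.##.#  (3 black, running=15)
  Row 5: .#.#.##  (3 black, running=18)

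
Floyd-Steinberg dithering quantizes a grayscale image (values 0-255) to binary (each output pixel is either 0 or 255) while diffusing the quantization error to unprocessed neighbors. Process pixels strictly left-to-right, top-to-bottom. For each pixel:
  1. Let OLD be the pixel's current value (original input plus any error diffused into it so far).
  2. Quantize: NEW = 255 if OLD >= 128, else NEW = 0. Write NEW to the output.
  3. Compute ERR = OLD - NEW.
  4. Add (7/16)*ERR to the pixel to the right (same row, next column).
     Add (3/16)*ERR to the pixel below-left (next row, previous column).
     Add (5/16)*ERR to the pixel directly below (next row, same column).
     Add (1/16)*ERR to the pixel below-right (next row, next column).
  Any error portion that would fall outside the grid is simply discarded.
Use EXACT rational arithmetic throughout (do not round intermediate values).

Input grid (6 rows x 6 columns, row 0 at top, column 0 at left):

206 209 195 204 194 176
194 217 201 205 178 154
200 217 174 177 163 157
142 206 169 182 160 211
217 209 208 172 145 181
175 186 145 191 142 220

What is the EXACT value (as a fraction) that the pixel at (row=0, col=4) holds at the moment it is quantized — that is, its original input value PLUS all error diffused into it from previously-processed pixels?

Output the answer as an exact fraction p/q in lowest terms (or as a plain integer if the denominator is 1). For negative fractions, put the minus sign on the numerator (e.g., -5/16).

(0,0): OLD=206 → NEW=255, ERR=-49
(0,1): OLD=3001/16 → NEW=255, ERR=-1079/16
(0,2): OLD=42367/256 → NEW=255, ERR=-22913/256
(0,3): OLD=675193/4096 → NEW=255, ERR=-369287/4096
(0,4): OLD=10128975/65536 → NEW=255, ERR=-6582705/65536
Target (0,4): original=194, with diffused error = 10128975/65536

Answer: 10128975/65536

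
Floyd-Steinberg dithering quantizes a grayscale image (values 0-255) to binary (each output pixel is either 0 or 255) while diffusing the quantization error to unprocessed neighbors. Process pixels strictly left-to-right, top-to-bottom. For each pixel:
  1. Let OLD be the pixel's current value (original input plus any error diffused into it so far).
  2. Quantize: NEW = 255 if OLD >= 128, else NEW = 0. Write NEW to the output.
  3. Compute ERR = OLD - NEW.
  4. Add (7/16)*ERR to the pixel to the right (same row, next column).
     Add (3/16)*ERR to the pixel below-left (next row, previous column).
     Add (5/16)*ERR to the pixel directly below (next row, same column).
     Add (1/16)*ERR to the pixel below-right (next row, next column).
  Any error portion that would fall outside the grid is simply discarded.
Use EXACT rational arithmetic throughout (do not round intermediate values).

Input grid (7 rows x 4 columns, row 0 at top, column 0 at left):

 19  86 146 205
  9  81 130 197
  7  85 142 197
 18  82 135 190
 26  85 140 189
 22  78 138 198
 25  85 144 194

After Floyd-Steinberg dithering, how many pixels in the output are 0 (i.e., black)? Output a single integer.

(0,0): OLD=19 → NEW=0, ERR=19
(0,1): OLD=1509/16 → NEW=0, ERR=1509/16
(0,2): OLD=47939/256 → NEW=255, ERR=-17341/256
(0,3): OLD=718293/4096 → NEW=255, ERR=-326187/4096
(1,0): OLD=8351/256 → NEW=0, ERR=8351/256
(1,1): OLD=231897/2048 → NEW=0, ERR=231897/2048
(1,2): OLD=9786701/65536 → NEW=255, ERR=-6924979/65536
(1,3): OLD=127560363/1048576 → NEW=0, ERR=127560363/1048576
(2,0): OLD=1259107/32768 → NEW=0, ERR=1259107/32768
(2,1): OLD=125222897/1048576 → NEW=0, ERR=125222897/1048576
(2,2): OLD=400792373/2097152 → NEW=255, ERR=-133981387/2097152
(2,3): OLD=6726357697/33554432 → NEW=255, ERR=-1830022463/33554432
(3,0): OLD=879115699/16777216 → NEW=0, ERR=879115699/16777216
(3,1): OLD=35612458541/268435456 → NEW=255, ERR=-32838582739/268435456
(3,2): OLD=252338940627/4294967296 → NEW=0, ERR=252338940627/4294967296
(3,3): OLD=13377464907333/68719476736 → NEW=255, ERR=-4146001660347/68719476736
(4,0): OLD=83482657399/4294967296 → NEW=0, ERR=83482657399/4294967296
(4,1): OLD=2390258973029/34359738368 → NEW=0, ERR=2390258973029/34359738368
(4,2): OLD=186737686598981/1099511627776 → NEW=255, ERR=-93637778483899/1099511627776
(4,3): OLD=2402377348980083/17592186044416 → NEW=255, ERR=-2083630092345997/17592186044416
(5,0): OLD=22604711120583/549755813888 → NEW=0, ERR=22604711120583/549755813888
(5,1): OLD=1811556127679697/17592186044416 → NEW=0, ERR=1811556127679697/17592186044416
(5,2): OLD=1218948116195917/8796093022208 → NEW=255, ERR=-1024055604467123/8796093022208
(5,3): OLD=29478912008697797/281474976710656 → NEW=0, ERR=29478912008697797/281474976710656
(6,0): OLD=16088296580098771/281474976710656 → NEW=0, ERR=16088296580098771/281474976710656
(6,1): OLD=553612808666454005/4503599627370496 → NEW=0, ERR=553612808666454005/4503599627370496
(6,2): OLD=13508746999794462627/72057594037927936 → NEW=255, ERR=-4865939479877161053/72057594037927936
(6,3): OLD=218949139393926694517/1152921504606846976 → NEW=255, ERR=-75045844280819284363/1152921504606846976
Output grid:
  Row 0: ..##  (2 black, running=2)
  Row 1: ..#.  (3 black, running=5)
  Row 2: ..##  (2 black, running=7)
  Row 3: .#.#  (2 black, running=9)
  Row 4: ..##  (2 black, running=11)
  Row 5: ..#.  (3 black, running=14)
  Row 6: ..##  (2 black, running=16)

Answer: 16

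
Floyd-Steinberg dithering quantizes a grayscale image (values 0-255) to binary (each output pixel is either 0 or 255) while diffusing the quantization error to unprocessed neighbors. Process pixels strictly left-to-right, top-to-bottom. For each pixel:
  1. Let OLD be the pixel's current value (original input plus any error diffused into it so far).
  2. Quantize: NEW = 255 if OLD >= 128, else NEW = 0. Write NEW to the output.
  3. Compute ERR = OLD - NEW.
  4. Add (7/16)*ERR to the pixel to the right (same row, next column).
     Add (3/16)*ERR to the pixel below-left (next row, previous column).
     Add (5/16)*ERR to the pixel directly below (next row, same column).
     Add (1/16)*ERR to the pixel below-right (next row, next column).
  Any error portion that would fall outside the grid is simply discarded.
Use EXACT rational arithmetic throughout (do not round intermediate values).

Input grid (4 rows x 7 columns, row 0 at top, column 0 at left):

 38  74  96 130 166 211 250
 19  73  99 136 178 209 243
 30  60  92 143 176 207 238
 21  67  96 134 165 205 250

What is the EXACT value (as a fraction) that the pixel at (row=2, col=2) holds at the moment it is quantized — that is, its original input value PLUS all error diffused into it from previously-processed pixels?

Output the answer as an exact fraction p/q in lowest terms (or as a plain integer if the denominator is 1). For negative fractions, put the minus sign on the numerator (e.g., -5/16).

(0,0): OLD=38 → NEW=0, ERR=38
(0,1): OLD=725/8 → NEW=0, ERR=725/8
(0,2): OLD=17363/128 → NEW=255, ERR=-15277/128
(0,3): OLD=159301/2048 → NEW=0, ERR=159301/2048
(0,4): OLD=6554595/32768 → NEW=255, ERR=-1801245/32768
(0,5): OLD=98016053/524288 → NEW=255, ERR=-35677387/524288
(0,6): OLD=1847410291/8388608 → NEW=255, ERR=-291684749/8388608
(1,0): OLD=6127/128 → NEW=0, ERR=6127/128
(1,1): OLD=104713/1024 → NEW=0, ERR=104713/1024
(1,2): OLD=4151357/32768 → NEW=0, ERR=4151357/32768
(1,3): OLD=25948025/131072 → NEW=255, ERR=-7475335/131072
(1,4): OLD=1073512139/8388608 → NEW=0, ERR=1073512139/8388608
(1,5): OLD=15687863099/67108864 → NEW=255, ERR=-1424897221/67108864
(1,6): OLD=234710887189/1073741824 → NEW=255, ERR=-39093277931/1073741824
(2,0): OLD=1050739/16384 → NEW=0, ERR=1050739/16384
(2,1): OLD=76944289/524288 → NEW=255, ERR=-56749151/524288
(2,2): OLD=670525475/8388608 → NEW=0, ERR=670525475/8388608
Target (2,2): original=92, with diffused error = 670525475/8388608

Answer: 670525475/8388608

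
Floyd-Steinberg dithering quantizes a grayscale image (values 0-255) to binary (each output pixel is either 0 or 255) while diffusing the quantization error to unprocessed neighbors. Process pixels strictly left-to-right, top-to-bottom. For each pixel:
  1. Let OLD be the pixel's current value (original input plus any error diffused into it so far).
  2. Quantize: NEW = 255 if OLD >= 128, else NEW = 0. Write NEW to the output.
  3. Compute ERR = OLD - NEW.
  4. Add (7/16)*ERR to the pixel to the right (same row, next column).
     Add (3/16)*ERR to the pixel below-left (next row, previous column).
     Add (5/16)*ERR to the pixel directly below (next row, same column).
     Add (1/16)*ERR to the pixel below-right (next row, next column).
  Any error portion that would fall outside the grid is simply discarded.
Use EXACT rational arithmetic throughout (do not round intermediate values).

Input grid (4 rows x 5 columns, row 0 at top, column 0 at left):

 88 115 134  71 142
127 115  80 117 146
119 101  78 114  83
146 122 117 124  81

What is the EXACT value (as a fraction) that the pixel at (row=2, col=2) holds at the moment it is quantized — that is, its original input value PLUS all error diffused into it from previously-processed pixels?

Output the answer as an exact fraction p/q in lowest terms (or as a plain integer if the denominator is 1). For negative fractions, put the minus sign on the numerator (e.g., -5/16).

(0,0): OLD=88 → NEW=0, ERR=88
(0,1): OLD=307/2 → NEW=255, ERR=-203/2
(0,2): OLD=2867/32 → NEW=0, ERR=2867/32
(0,3): OLD=56421/512 → NEW=0, ERR=56421/512
(0,4): OLD=1558211/8192 → NEW=255, ERR=-530749/8192
(1,0): OLD=4335/32 → NEW=255, ERR=-3825/32
(1,1): OLD=13641/256 → NEW=0, ERR=13641/256
(1,2): OLD=1192989/8192 → NEW=255, ERR=-895971/8192
(1,3): OLD=3179753/32768 → NEW=0, ERR=3179753/32768
(1,4): OLD=91800283/524288 → NEW=255, ERR=-41893157/524288
(2,0): OLD=375347/4096 → NEW=0, ERR=375347/4096
(2,1): OLD=17008577/131072 → NEW=255, ERR=-16414783/131072
(2,2): OLD=22137923/2097152 → NEW=0, ERR=22137923/2097152
Target (2,2): original=78, with diffused error = 22137923/2097152

Answer: 22137923/2097152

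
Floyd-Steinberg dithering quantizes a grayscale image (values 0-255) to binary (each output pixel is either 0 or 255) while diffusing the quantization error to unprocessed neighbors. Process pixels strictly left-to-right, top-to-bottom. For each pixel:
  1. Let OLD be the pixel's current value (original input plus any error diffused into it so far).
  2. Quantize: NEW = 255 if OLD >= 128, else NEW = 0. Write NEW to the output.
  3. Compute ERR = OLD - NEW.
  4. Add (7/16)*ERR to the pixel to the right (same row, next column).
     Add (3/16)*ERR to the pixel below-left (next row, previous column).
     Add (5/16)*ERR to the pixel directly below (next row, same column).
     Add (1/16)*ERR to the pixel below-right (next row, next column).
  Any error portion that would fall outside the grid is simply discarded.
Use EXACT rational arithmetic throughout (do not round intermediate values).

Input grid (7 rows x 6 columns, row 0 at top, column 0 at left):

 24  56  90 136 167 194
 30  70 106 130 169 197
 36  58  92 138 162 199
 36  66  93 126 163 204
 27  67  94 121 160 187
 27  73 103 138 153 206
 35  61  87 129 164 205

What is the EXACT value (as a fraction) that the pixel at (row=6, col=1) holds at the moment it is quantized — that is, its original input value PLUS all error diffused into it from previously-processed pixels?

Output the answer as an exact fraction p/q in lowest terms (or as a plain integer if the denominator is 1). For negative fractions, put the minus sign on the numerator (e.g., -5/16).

(0,0): OLD=24 → NEW=0, ERR=24
(0,1): OLD=133/2 → NEW=0, ERR=133/2
(0,2): OLD=3811/32 → NEW=0, ERR=3811/32
(0,3): OLD=96309/512 → NEW=255, ERR=-34251/512
(0,4): OLD=1128307/8192 → NEW=255, ERR=-960653/8192
(0,5): OLD=18703397/131072 → NEW=255, ERR=-14719963/131072
(1,0): OLD=1599/32 → NEW=0, ERR=1599/32
(1,1): OLD=34937/256 → NEW=255, ERR=-30343/256
(1,2): OLD=679725/8192 → NEW=0, ERR=679725/8192
(1,3): OLD=4287753/32768 → NEW=255, ERR=-4068087/32768
(1,4): OLD=110731867/2097152 → NEW=0, ERR=110731867/2097152
(1,5): OLD=5961821965/33554432 → NEW=255, ERR=-2594558195/33554432
(2,0): OLD=120387/4096 → NEW=0, ERR=120387/4096
(2,1): OLD=6881233/131072 → NEW=0, ERR=6881233/131072
(2,2): OLD=231131955/2097152 → NEW=0, ERR=231131955/2097152
(2,3): OLD=2726426331/16777216 → NEW=255, ERR=-1551763749/16777216
(2,4): OLD=62157548945/536870912 → NEW=0, ERR=62157548945/536870912
(2,5): OLD=1965282528775/8589934592 → NEW=255, ERR=-225150792185/8589934592
(3,0): OLD=115403091/2097152 → NEW=0, ERR=115403091/2097152
(3,1): OLD=2163973399/16777216 → NEW=255, ERR=-2114216681/16777216
(3,2): OLD=7817882709/134217728 → NEW=0, ERR=7817882709/134217728
(3,3): OLD=1298592701919/8589934592 → NEW=255, ERR=-891840619041/8589934592
(3,4): OLD=9831156791103/68719476736 → NEW=255, ERR=-7692309776577/68719476736
(3,5): OLD=169404338207825/1099511627776 → NEW=255, ERR=-110971126875055/1099511627776
(4,0): OLD=5521230909/268435456 → NEW=0, ERR=5521230909/268435456
(4,1): OLD=218952982617/4294967296 → NEW=0, ERR=218952982617/4294967296
(4,2): OLD=14728325052091/137438953472 → NEW=0, ERR=14728325052091/137438953472
(4,3): OLD=259684492997703/2199023255552 → NEW=0, ERR=259684492997703/2199023255552
(4,4): OLD=5322383461219895/35184372088832 → NEW=255, ERR=-3649631421432265/35184372088832
(4,5): OLD=58030378434143265/562949953421312 → NEW=0, ERR=58030378434143265/562949953421312
(5,0): OLD=2953983292443/68719476736 → NEW=0, ERR=2953983292443/68719476736
(5,1): OLD=283928786349899/2199023255552 → NEW=255, ERR=-276822143815861/2199023255552
(5,2): OLD=1877829364349481/17592186044416 → NEW=0, ERR=1877829364349481/17592186044416
(5,3): OLD=117573021061888531/562949953421312 → NEW=255, ERR=-25979217060546029/562949953421312
(5,4): OLD=143105852293351267/1125899906842624 → NEW=0, ERR=143105852293351267/1125899906842624
(5,5): OLD=5176222637862347743/18014398509481984 → NEW=255, ERR=582551017944441823/18014398509481984
(6,0): OLD=873623918452417/35184372088832 → NEW=0, ERR=873623918452417/35184372088832
(6,1): OLD=31088958714425773/562949953421312 → NEW=0, ERR=31088958714425773/562949953421312
Target (6,1): original=61, with diffused error = 31088958714425773/562949953421312

Answer: 31088958714425773/562949953421312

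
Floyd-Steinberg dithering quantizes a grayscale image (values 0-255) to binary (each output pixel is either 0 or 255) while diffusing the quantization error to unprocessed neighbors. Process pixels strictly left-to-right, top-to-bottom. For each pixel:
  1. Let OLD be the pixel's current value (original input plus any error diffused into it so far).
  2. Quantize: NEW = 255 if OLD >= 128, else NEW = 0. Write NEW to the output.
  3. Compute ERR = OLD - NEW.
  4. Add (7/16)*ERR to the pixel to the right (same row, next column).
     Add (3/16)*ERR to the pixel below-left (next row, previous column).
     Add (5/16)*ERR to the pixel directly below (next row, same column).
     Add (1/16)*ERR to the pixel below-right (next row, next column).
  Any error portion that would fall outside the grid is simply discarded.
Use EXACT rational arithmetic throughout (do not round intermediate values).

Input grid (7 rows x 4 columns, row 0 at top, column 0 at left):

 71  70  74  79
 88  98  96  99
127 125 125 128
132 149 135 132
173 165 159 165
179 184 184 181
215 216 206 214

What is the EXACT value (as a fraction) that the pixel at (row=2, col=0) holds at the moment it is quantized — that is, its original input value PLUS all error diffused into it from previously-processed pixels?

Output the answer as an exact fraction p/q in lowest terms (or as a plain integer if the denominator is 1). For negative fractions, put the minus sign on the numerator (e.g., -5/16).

Answer: 3493975/32768

Derivation:
(0,0): OLD=71 → NEW=0, ERR=71
(0,1): OLD=1617/16 → NEW=0, ERR=1617/16
(0,2): OLD=30263/256 → NEW=0, ERR=30263/256
(0,3): OLD=535425/4096 → NEW=255, ERR=-509055/4096
(1,0): OLD=33059/256 → NEW=255, ERR=-32221/256
(1,1): OLD=207093/2048 → NEW=0, ERR=207093/2048
(1,2): OLD=10498585/65536 → NEW=255, ERR=-6213095/65536
(1,3): OLD=27340287/1048576 → NEW=0, ERR=27340287/1048576
(2,0): OLD=3493975/32768 → NEW=0, ERR=3493975/32768
Target (2,0): original=127, with diffused error = 3493975/32768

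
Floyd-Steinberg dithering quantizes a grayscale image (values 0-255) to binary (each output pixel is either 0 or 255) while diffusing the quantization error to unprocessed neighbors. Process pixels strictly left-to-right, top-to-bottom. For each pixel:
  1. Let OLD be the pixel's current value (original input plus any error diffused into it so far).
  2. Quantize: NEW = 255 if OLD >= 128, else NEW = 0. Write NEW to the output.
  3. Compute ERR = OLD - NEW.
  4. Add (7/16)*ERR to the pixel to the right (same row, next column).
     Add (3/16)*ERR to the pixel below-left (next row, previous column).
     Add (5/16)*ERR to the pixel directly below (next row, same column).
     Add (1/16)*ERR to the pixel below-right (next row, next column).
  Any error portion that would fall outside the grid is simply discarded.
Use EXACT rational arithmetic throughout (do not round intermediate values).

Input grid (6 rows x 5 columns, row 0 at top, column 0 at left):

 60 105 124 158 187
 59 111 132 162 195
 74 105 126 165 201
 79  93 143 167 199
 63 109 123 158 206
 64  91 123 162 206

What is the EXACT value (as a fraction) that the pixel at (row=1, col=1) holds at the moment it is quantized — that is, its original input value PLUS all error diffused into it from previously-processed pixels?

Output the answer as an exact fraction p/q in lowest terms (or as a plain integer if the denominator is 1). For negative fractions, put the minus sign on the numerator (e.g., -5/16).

(0,0): OLD=60 → NEW=0, ERR=60
(0,1): OLD=525/4 → NEW=255, ERR=-495/4
(0,2): OLD=4471/64 → NEW=0, ERR=4471/64
(0,3): OLD=193089/1024 → NEW=255, ERR=-68031/1024
(0,4): OLD=2587591/16384 → NEW=255, ERR=-1590329/16384
(1,0): OLD=3491/64 → NEW=0, ERR=3491/64
(1,1): OLD=57877/512 → NEW=0, ERR=57877/512
Target (1,1): original=111, with diffused error = 57877/512

Answer: 57877/512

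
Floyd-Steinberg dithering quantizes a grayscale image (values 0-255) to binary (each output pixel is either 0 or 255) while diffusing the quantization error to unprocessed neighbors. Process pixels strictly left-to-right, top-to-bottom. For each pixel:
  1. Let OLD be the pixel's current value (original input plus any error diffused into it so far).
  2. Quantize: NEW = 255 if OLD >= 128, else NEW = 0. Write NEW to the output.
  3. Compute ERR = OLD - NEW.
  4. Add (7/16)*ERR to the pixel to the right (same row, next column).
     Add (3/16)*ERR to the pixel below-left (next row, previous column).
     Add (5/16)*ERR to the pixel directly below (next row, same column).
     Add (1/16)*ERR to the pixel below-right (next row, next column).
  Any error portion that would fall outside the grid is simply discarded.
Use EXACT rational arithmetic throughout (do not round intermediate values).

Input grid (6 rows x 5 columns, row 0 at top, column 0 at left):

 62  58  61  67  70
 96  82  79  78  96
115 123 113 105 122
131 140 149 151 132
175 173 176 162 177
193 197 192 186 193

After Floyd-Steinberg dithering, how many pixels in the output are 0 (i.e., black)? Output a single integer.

(0,0): OLD=62 → NEW=0, ERR=62
(0,1): OLD=681/8 → NEW=0, ERR=681/8
(0,2): OLD=12575/128 → NEW=0, ERR=12575/128
(0,3): OLD=225241/2048 → NEW=0, ERR=225241/2048
(0,4): OLD=3870447/32768 → NEW=0, ERR=3870447/32768
(1,0): OLD=16811/128 → NEW=255, ERR=-15829/128
(1,1): OLD=78637/1024 → NEW=0, ERR=78637/1024
(1,2): OLD=5545649/32768 → NEW=255, ERR=-2810191/32768
(1,3): OLD=13518237/131072 → NEW=0, ERR=13518237/131072
(1,4): OLD=387778615/2097152 → NEW=255, ERR=-146995145/2097152
(2,0): OLD=1486911/16384 → NEW=0, ERR=1486911/16384
(2,1): OLD=85403301/524288 → NEW=255, ERR=-48290139/524288
(2,2): OLD=587547439/8388608 → NEW=0, ERR=587547439/8388608
(2,3): OLD=20048178717/134217728 → NEW=255, ERR=-14177341923/134217728
(2,4): OLD=129555839883/2147483648 → NEW=0, ERR=129555839883/2147483648
(3,0): OLD=1191942991/8388608 → NEW=255, ERR=-947152049/8388608
(3,1): OLD=5410573603/67108864 → NEW=0, ERR=5410573603/67108864
(3,2): OLD=387832587761/2147483648 → NEW=255, ERR=-159775742479/2147483648
(3,3): OLD=434347825801/4294967296 → NEW=0, ERR=434347825801/4294967296
(3,4): OLD=12953289167053/68719476736 → NEW=255, ERR=-4570177400627/68719476736
(4,0): OLD=166250458049/1073741824 → NEW=255, ERR=-107553707071/1073741824
(4,1): OLD=4582376463169/34359738368 → NEW=255, ERR=-4179356820671/34359738368
(4,2): OLD=67914027605231/549755813888 → NEW=0, ERR=67914027605231/549755813888
(4,3): OLD=2027761023657281/8796093022208 → NEW=255, ERR=-215242697005759/8796093022208
(4,4): OLD=21368467370691911/140737488355328 → NEW=255, ERR=-14519592159916729/140737488355328
(5,0): OLD=76356208487011/549755813888 → NEW=255, ERR=-63831524054429/549755813888
(5,1): OLD=550167848067817/4398046511104 → NEW=0, ERR=550167848067817/4398046511104
(5,2): OLD=38441426408481841/140737488355328 → NEW=255, ERR=2553366877873201/140737488355328
(5,3): OLD=98329033079324191/562949953421312 → NEW=255, ERR=-45223205043110369/562949953421312
(5,4): OLD=1117659645056535717/9007199254740992 → NEW=0, ERR=1117659645056535717/9007199254740992
Output grid:
  Row 0: .....  (5 black, running=5)
  Row 1: #.#.#  (2 black, running=7)
  Row 2: .#.#.  (3 black, running=10)
  Row 3: #.#.#  (2 black, running=12)
  Row 4: ##.##  (1 black, running=13)
  Row 5: #.##.  (2 black, running=15)

Answer: 15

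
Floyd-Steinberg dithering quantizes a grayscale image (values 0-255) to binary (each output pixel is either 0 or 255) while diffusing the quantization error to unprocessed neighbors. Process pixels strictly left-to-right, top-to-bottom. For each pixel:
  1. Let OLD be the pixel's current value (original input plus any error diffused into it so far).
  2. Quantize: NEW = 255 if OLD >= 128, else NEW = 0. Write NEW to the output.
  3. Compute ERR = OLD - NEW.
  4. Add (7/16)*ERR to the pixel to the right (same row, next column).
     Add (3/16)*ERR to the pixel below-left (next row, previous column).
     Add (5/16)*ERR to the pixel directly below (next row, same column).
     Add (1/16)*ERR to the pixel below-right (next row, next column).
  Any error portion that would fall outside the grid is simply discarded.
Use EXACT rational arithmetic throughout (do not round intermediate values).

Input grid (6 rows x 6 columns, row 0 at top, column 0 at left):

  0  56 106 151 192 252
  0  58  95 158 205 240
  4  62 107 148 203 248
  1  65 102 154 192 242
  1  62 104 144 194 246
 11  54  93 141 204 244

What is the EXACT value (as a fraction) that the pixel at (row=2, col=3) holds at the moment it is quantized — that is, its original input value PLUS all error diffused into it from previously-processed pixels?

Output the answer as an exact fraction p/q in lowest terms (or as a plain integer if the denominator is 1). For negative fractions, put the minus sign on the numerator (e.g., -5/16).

Answer: 104719883/1048576

Derivation:
(0,0): OLD=0 → NEW=0, ERR=0
(0,1): OLD=56 → NEW=0, ERR=56
(0,2): OLD=261/2 → NEW=255, ERR=-249/2
(0,3): OLD=3089/32 → NEW=0, ERR=3089/32
(0,4): OLD=119927/512 → NEW=255, ERR=-10633/512
(0,5): OLD=1989953/8192 → NEW=255, ERR=-99007/8192
(1,0): OLD=21/2 → NEW=0, ERR=21/2
(1,1): OLD=227/4 → NEW=0, ERR=227/4
(1,2): OLD=52491/512 → NEW=0, ERR=52491/512
(1,3): OLD=906625/4096 → NEW=255, ERR=-137855/4096
(1,4): OLD=24582913/131072 → NEW=255, ERR=-8840447/131072
(1,5): OLD=430790743/2097152 → NEW=255, ERR=-103983017/2097152
(2,0): OLD=1147/64 → NEW=0, ERR=1147/64
(2,1): OLD=880265/8192 → NEW=0, ERR=880265/8192
(2,2): OLD=24023605/131072 → NEW=255, ERR=-9399755/131072
(2,3): OLD=104719883/1048576 → NEW=0, ERR=104719883/1048576
Target (2,3): original=148, with diffused error = 104719883/1048576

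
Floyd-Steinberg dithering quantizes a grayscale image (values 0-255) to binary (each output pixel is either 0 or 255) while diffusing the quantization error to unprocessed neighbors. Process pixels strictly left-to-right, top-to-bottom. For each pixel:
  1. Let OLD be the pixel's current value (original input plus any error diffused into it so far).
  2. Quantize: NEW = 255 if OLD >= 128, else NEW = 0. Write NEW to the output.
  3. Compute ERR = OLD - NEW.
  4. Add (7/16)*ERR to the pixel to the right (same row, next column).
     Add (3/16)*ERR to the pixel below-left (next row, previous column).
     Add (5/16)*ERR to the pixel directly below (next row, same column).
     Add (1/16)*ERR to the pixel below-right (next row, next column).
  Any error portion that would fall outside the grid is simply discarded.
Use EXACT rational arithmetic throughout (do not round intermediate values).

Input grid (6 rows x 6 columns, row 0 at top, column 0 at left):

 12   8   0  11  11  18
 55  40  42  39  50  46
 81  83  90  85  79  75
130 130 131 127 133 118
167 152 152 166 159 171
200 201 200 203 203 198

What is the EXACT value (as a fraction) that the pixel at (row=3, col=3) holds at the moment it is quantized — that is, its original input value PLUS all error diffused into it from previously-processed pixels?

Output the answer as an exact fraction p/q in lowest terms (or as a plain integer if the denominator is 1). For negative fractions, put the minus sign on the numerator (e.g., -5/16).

Answer: 1616070443055/17179869184

Derivation:
(0,0): OLD=12 → NEW=0, ERR=12
(0,1): OLD=53/4 → NEW=0, ERR=53/4
(0,2): OLD=371/64 → NEW=0, ERR=371/64
(0,3): OLD=13861/1024 → NEW=0, ERR=13861/1024
(0,4): OLD=277251/16384 → NEW=0, ERR=277251/16384
(0,5): OLD=6659349/262144 → NEW=0, ERR=6659349/262144
(1,0): OLD=3919/64 → NEW=0, ERR=3919/64
(1,1): OLD=37257/512 → NEW=0, ERR=37257/512
(1,2): OLD=1294557/16384 → NEW=0, ERR=1294557/16384
(1,3): OLD=5330281/65536 → NEW=0, ERR=5330281/65536
(1,4): OLD=404669611/4194304 → NEW=0, ERR=404669611/4194304
(1,5): OLD=6523419197/67108864 → NEW=0, ERR=6523419197/67108864
(2,0): OLD=932083/8192 → NEW=0, ERR=932083/8192
(2,1): OLD=45655169/262144 → NEW=255, ERR=-21191551/262144
(2,2): OLD=415750019/4194304 → NEW=0, ERR=415750019/4194304
(2,3): OLD=5932804459/33554432 → NEW=255, ERR=-2623575701/33554432
(2,4): OLD=105497578497/1073741824 → NEW=0, ERR=105497578497/1073741824
(2,5): OLD=2652442194455/17179869184 → NEW=255, ERR=-1728424447465/17179869184
(3,0): OLD=630818147/4194304 → NEW=255, ERR=-438729373/4194304
(3,1): OLD=2841099591/33554432 → NEW=0, ERR=2841099591/33554432
(3,2): OLD=48132270869/268435456 → NEW=255, ERR=-20318770411/268435456
(3,3): OLD=1616070443055/17179869184 → NEW=0, ERR=1616070443055/17179869184
Target (3,3): original=127, with diffused error = 1616070443055/17179869184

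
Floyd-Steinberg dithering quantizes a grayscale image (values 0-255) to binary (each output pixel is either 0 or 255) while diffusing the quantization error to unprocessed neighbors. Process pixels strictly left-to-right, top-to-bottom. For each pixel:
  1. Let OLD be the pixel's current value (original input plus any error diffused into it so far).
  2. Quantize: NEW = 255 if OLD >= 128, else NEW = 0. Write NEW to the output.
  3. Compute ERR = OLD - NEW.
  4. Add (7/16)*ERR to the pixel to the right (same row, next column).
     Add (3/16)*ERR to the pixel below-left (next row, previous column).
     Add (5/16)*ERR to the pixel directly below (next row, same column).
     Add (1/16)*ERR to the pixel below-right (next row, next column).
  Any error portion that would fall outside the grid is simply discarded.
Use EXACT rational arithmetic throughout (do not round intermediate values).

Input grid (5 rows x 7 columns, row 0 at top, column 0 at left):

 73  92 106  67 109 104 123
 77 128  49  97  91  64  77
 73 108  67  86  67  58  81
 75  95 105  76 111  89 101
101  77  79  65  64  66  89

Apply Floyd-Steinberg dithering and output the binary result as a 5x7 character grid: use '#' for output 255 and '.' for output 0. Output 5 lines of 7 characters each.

Answer: ..#..#.
.#..#..
.#.#..#
..#..#.
#.....#

Derivation:
(0,0): OLD=73 → NEW=0, ERR=73
(0,1): OLD=1983/16 → NEW=0, ERR=1983/16
(0,2): OLD=41017/256 → NEW=255, ERR=-24263/256
(0,3): OLD=104591/4096 → NEW=0, ERR=104591/4096
(0,4): OLD=7875561/65536 → NEW=0, ERR=7875561/65536
(0,5): OLD=164180831/1048576 → NEW=255, ERR=-103206049/1048576
(0,6): OLD=1341155225/16777216 → NEW=0, ERR=1341155225/16777216
(1,0): OLD=31501/256 → NEW=0, ERR=31501/256
(1,1): OLD=424667/2048 → NEW=255, ERR=-97573/2048
(1,2): OLD=725623/65536 → NEW=0, ERR=725623/65536
(1,3): OLD=33143467/262144 → NEW=0, ERR=33143467/262144
(1,4): OLD=2801945761/16777216 → NEW=255, ERR=-1476244319/16777216
(1,5): OLD=2314642161/134217728 → NEW=0, ERR=2314642161/134217728
(1,6): OLD=221994570751/2147483648 → NEW=0, ERR=221994570751/2147483648
(2,0): OLD=3359385/32768 → NEW=0, ERR=3359385/32768
(2,1): OLD=154907043/1048576 → NEW=255, ERR=-112479837/1048576
(2,2): OLD=742528681/16777216 → NEW=0, ERR=742528681/16777216
(2,3): OLD=17323042977/134217728 → NEW=255, ERR=-16902477663/134217728
(2,4): OLD=-4786165199/1073741824 → NEW=0, ERR=-4786165199/1073741824
(2,5): OLD=2588054324859/34359738368 → NEW=0, ERR=2588054324859/34359738368
(2,6): OLD=80998715252237/549755813888 → NEW=255, ERR=-59189017289203/549755813888
(3,0): OLD=1458353289/16777216 → NEW=0, ERR=1458353289/16777216
(3,1): OLD=15329522773/134217728 → NEW=0, ERR=15329522773/134217728
(3,2): OLD=148694368783/1073741824 → NEW=255, ERR=-125109796337/1073741824
(3,3): OLD=-53258570727/4294967296 → NEW=0, ERR=-53258570727/4294967296
(3,4): OLD=60711757641865/549755813888 → NEW=0, ERR=60711757641865/549755813888
(3,5): OLD=617430680004395/4398046511104 → NEW=255, ERR=-504071180327125/4398046511104
(3,6): OLD=1542455161668021/70368744177664 → NEW=0, ERR=1542455161668021/70368744177664
(4,0): OLD=321218548327/2147483648 → NEW=255, ERR=-226389781913/2147483648
(4,1): OLD=1723343645755/34359738368 → NEW=0, ERR=1723343645755/34359738368
(4,2): OLD=38122699535957/549755813888 → NEW=0, ERR=38122699535957/549755813888
(4,3): OLD=461299257565495/4398046511104 → NEW=0, ERR=461299257565495/4398046511104
(4,4): OLD=4297207209298869/35184372088832 → NEW=0, ERR=4297207209298869/35184372088832
(4,5): OLD=106543070818790133/1125899906842624 → NEW=0, ERR=106543070818790133/1125899906842624
(4,6): OLD=2343437153845125187/18014398509481984 → NEW=255, ERR=-2250234466072780733/18014398509481984
Row 0: ..#..#.
Row 1: .#..#..
Row 2: .#.#..#
Row 3: ..#..#.
Row 4: #.....#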